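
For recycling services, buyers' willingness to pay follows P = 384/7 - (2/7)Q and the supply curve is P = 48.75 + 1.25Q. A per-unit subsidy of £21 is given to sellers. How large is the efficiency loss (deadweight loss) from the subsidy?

Deadweight loss = 6174/43

Pre-subsidy: 384/7 - (2/7)Q = 48.75 + 1.25Q gives Q* = 171/43 and P* = 2310/43.
With the subsidy, sellers receive Ps = Pb + 21 for each unit, where Pb is the price buyers pay.
On the curves, Pb = 384/7 - (2/7)Q and Ps = 48.75 + 1.25Q; the wedge Ps − Pb = 21 gives 48.75 + 1.25Q − (384/7 - (2/7)Q) = 21, so Q' = 759/43.
Then Pb = 384/7 − (2/7)·(759/43) = 2142/43 and Ps = 48.75 + 1.25·(759/43) = 3045/43.
The subsidy expands output by 759/43 − 171/43 = 588/43 past the efficient level; on those units the gap between marginal cost and willingness to pay runs from 0 up to 21.
DWL = ½ × 21 × 588/43 = 6174/43.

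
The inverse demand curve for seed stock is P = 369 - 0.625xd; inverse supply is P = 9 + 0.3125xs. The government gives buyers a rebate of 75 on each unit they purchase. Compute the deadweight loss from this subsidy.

Deadweight loss = 3000

Pre-subsidy: 369 - 0.625x = 9 + 0.3125x gives x* = 384 and P* = 129.
With the rebate, buyers effectively pay Pb = Ps − 75, where Ps is the price sellers receive.
On the curves, Pb = 369 - 0.625x and Ps = 9 + 0.3125x; the wedge Ps − Pb = 75 gives 9 + 0.3125x − (369 - 0.625x) = 75, so x' = 464.
Then Pb = 369 − 0.625·464 = 79 and Ps = 9 + 0.3125·464 = 154.
The subsidy expands output by 464 − 384 = 80 past the efficient level; on those units the gap between marginal cost and willingness to pay runs from 0 up to 75.
DWL = ½ × 75 × 80 = 3000.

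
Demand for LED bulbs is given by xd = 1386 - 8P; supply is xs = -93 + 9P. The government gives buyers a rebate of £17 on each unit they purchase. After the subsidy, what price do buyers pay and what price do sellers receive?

Buyers pay £78; sellers receive £95

Pre-subsidy: 1386 - 8P = -93 + 9P gives P* = 87, x* = 690.
With the rebate, buyers effectively pay Pb = Ps − 17, where Ps is the price sellers receive.
Demand in terms of Ps becomes xd = 1386 − 8(Ps − 17) = 1522 - 8Ps. Setting this equal to supply: 1522 - 8Ps = -93 + 9Ps, so Ps = 95.
Buyers pay Pb = 95 − 17 = 78; x' = -93 + 9·95 = 762.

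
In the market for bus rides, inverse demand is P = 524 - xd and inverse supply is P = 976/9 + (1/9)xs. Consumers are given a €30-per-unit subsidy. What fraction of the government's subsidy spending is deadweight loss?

Pre-subsidy: 524 - x = 976/9 + (1/9)x gives x* = 374 and P* = 150.
With the rebate, buyers effectively pay Pb = Ps − 30, where Ps is the price sellers receive.
On the curves, Pb = 524 - x and Ps = 976/9 + (1/9)x; the wedge Ps − Pb = 30 gives 976/9 + (1/9)x − (524 - x) = 30, so x' = 401.
Then Pb = 524 − 1·401 = 123 and Ps = 976/9 + (1/9)·401 = 153.
ΔCS = ½(374 + 401)(150 − 123) = 10462.5; ΔPS = ½(374 + 401)(153 − 150) = 1162.5.
Government spending = 30 × 401 = 12030.
DWL = ½ × 30 × (401 − 374) = 405; fraction = 405 / 12030 = 27/802.

DWL / government spending = 27/802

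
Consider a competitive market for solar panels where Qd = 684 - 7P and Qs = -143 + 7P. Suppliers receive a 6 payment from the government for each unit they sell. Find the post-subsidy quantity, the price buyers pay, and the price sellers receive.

Q' = 291.5; buyers pay 785/14; sellers receive 869/14

Pre-subsidy: 684 - 7P = -143 + 7P gives P* = 827/14, Q* = 270.5.
With the subsidy, sellers receive Ps = Pb + 6 for each unit, where Pb is the price buyers pay.
Supply in terms of Pb becomes Qs = -143 + 7(Pb + 6) = -101 + 7Pb. Setting this equal to demand: 684 - 7Pb = -101 + 7Pb, so Pb = 785/14.
Sellers receive Ps = 785/14 + 6 = 869/14; Q' = 684 − 7·(785/14) = 291.5.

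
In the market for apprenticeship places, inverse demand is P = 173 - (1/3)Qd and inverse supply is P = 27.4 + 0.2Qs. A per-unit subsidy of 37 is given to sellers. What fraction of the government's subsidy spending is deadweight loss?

DWL / government spending = 185/1826

Pre-subsidy: 173 - (1/3)Q = 27.4 + 0.2Q gives Q* = 273 and P* = 82.
With the subsidy, sellers receive Ps = Pb + 37 for each unit, where Pb is the price buyers pay.
On the curves, Pb = 173 - (1/3)Q and Ps = 27.4 + 0.2Q; the wedge Ps − Pb = 37 gives 27.4 + 0.2Q − (173 - (1/3)Q) = 37, so Q' = 342.375.
Then Pb = 173 − (1/3)·342.375 = 58.875 and Ps = 27.4 + 0.2·342.375 = 95.875.
ΔCS = ½(273 + 342.375)(82 − 58.875) = 7115.2734375; ΔPS = ½(273 + 342.375)(95.875 − 82) = 4269.1640625.
Government spending = 37 × 342.375 = 12667.875.
DWL = ½ × 37 × (342.375 − 273) = 1283.4375; fraction = 1283.4375 / 12667.875 = 185/1826.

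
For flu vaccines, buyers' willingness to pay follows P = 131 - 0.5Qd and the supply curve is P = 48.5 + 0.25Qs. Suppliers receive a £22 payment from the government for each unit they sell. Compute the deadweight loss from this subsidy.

Deadweight loss = 968/3

Pre-subsidy: 131 - 0.5Q = 48.5 + 0.25Q gives Q* = 110 and P* = 76.
With the subsidy, sellers receive Ps = Pb + 22 for each unit, where Pb is the price buyers pay.
On the curves, Pb = 131 - 0.5Q and Ps = 48.5 + 0.25Q; the wedge Ps − Pb = 22 gives 48.5 + 0.25Q − (131 - 0.5Q) = 22, so Q' = 418/3.
Then Pb = 131 − 0.5·(418/3) = 184/3 and Ps = 48.5 + 0.25·(418/3) = 250/3.
The subsidy expands output by 418/3 − 110 = 88/3 past the efficient level; on those units the gap between marginal cost and willingness to pay runs from 0 up to 22.
DWL = ½ × 22 × 88/3 = 968/3.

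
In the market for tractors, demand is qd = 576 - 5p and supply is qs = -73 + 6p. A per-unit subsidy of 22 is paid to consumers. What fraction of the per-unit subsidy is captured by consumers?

Consumer share = 6/11

Pre-subsidy: 576 - 5p = -73 + 6p gives p* = 59, q* = 281.
With the rebate, buyers effectively pay pb = ps − 22, where ps is the price sellers receive.
Demand in terms of ps becomes qd = 576 − 5(ps − 22) = 686 - 5ps. Setting this equal to supply: 686 - 5ps = -73 + 6ps, so ps = 69.
Buyers pay pb = 69 − 22 = 47; q' = -73 + 6·69 = 341.
Buyers' price falls by p* − pb = 59 − 47 = 12; sellers' price rises by ps − p* = 69 − 59 = 10.
So consumers capture 12/22 = 6/11 of each unit of subsidy.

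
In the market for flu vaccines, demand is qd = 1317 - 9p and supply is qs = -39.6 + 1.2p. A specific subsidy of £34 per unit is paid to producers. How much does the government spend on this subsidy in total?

Pre-subsidy: 1317 - 9p = -39.6 + 1.2p gives p* = 133, q* = 120.
With the subsidy, sellers receive ps = pb + 34 for each unit, where pb is the price buyers pay.
Supply in terms of pb becomes qs = -39.6 + 1.2(pb + 34) = 1.2 + 1.2pb. Setting this equal to demand: 1317 - 9pb = 1.2 + 1.2pb, so pb = 129.
Sellers receive ps = 129 + 34 = 163; q' = 1317 − 9·129 = 156.
Government outlay = subsidy × quantity = 34 × 156 = 5304.

Government cost = £5304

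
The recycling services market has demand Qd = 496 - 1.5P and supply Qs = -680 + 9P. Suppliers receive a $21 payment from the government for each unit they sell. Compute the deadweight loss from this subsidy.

Deadweight loss = $283.5

Pre-subsidy: 496 - 1.5P = -680 + 9P gives P* = 112, Q* = 328.
With the subsidy, sellers receive Ps = Pb + 21 for each unit, where Pb is the price buyers pay.
Supply in terms of Pb becomes Qs = -680 + 9(Pb + 21) = -491 + 9Pb. Setting this equal to demand: 496 - 1.5Pb = -491 + 9Pb, so Pb = 94.
Sellers receive Ps = 94 + 21 = 115; Q' = 496 − 1.5·94 = 355.
The subsidy expands output by 355 − 328 = 27 past the efficient level; on those units the gap between marginal cost and willingness to pay runs from 0 up to 21.
DWL = ½ × 21 × 27 = 283.5.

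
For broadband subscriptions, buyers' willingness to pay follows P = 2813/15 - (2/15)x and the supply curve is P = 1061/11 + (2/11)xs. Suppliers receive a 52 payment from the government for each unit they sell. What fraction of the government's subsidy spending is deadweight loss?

DWL / government spending = 165/908

Pre-subsidy: 2813/15 - (2/15)x = 1061/11 + (2/11)x gives x* = 289 and P* = 149.
With the subsidy, sellers receive Ps = Pb + 52 for each unit, where Pb is the price buyers pay.
On the curves, Pb = 2813/15 - (2/15)x and Ps = 1061/11 + (2/11)x; the wedge Ps − Pb = 52 gives 1061/11 + (2/11)x − (2813/15 - (2/15)x) = 52, so x' = 454.
Then Pb = 2813/15 − (2/15)·454 = 127 and Ps = 1061/11 + (2/11)·454 = 179.
ΔCS = ½(289 + 454)(149 − 127) = 8173; ΔPS = ½(289 + 454)(179 − 149) = 11145.
Government spending = 52 × 454 = 23608.
DWL = ½ × 52 × (454 − 289) = 4290; fraction = 4290 / 23608 = 165/908.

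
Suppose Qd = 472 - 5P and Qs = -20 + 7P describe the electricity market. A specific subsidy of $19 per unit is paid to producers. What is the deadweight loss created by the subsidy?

Deadweight loss = 12635/24

Pre-subsidy: 472 - 5P = -20 + 7P gives P* = 41, Q* = 267.
With the subsidy, sellers receive Ps = Pb + 19 for each unit, where Pb is the price buyers pay.
Supply in terms of Pb becomes Qs = -20 + 7(Pb + 19) = 113 + 7Pb. Setting this equal to demand: 472 - 5Pb = 113 + 7Pb, so Pb = 359/12.
Sellers receive Ps = 359/12 + 19 = 587/12; Q' = 472 − 5·(359/12) = 3869/12.
The subsidy expands output by 3869/12 − 267 = 665/12 past the efficient level; on those units the gap between marginal cost and willingness to pay runs from 0 up to 19.
DWL = ½ × 19 × 665/12 = 12635/24.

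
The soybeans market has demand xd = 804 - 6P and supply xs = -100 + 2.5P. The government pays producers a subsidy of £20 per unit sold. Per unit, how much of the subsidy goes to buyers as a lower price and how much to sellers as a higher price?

Pre-subsidy: 804 - 6P = -100 + 2.5P gives P* = 1808/17, x* = 2820/17.
With the subsidy, sellers receive Ps = Pb + 20 for each unit, where Pb is the price buyers pay.
Supply in terms of Pb becomes xs = -100 + 2.5(Pb + 20) = -50 + 2.5Pb. Setting this equal to demand: 804 - 6Pb = -50 + 2.5Pb, so Pb = 1708/17.
Sellers receive Ps = 1708/17 + 20 = 2048/17; x' = 804 − 6·(1708/17) = 3420/17.
Buyers' price falls by P* − Pb = 1808/17 − 1708/17 = 100/17; sellers' price rises by Ps − P* = 2048/17 − 1808/17 = 240/17.

Buyers gain 100/17 per unit; sellers gain 240/17 per unit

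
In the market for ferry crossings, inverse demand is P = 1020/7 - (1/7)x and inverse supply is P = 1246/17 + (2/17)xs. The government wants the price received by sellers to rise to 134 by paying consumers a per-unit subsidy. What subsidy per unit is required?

At a seller price of 134, quantity supplied is -623 + 8.5·134 = 516.
Buyers absorb 516 only when they pay Pb = 1020/7 − (1/7)·516 = 72.
s = Ps − Pb = 134 − 72 = 62.

Required subsidy s = 62 per unit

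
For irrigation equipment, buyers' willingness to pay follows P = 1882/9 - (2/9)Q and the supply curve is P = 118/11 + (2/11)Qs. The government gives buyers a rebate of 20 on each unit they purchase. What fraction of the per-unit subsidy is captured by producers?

Producer share = 0.45

Pre-subsidy: 1882/9 - (2/9)Q = 118/11 + (2/11)Q gives Q* = 491 and P* = 100.
With the rebate, buyers effectively pay Pb = Ps − 20, where Ps is the price sellers receive.
On the curves, Pb = 1882/9 - (2/9)Q and Ps = 118/11 + (2/11)Q; the wedge Ps − Pb = 20 gives 118/11 + (2/11)Q − (1882/9 - (2/9)Q) = 20, so Q' = 540.5.
Then Pb = 1882/9 − (2/9)·540.5 = 89 and Ps = 118/11 + (2/11)·540.5 = 109.
Buyers' price falls by P* − Pb = 100 − 89 = 11; sellers' price rises by Ps − P* = 109 − 100 = 9.
So producers capture 9/20 = 0.45 of each unit of subsidy.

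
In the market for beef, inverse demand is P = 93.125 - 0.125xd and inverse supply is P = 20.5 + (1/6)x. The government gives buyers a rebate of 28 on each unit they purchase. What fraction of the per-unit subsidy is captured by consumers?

Pre-subsidy: 93.125 - 0.125x = 20.5 + (1/6)x gives x* = 249 and P* = 62.
With the rebate, buyers effectively pay Pb = Ps − 28, where Ps is the price sellers receive.
On the curves, Pb = 93.125 - 0.125x and Ps = 20.5 + (1/6)x; the wedge Ps − Pb = 28 gives 20.5 + (1/6)x − (93.125 - 0.125x) = 28, so x' = 345.
Then Pb = 93.125 − 0.125·345 = 50 and Ps = 20.5 + (1/6)·345 = 78.
Buyers' price falls by P* − Pb = 62 − 50 = 12; sellers' price rises by Ps − P* = 78 − 62 = 16.
So consumers capture 12/28 = 3/7 of each unit of subsidy.

Consumer share = 3/7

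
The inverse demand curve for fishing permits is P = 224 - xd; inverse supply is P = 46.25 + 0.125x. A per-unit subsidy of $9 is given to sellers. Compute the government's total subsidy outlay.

Government cost = $1494

Pre-subsidy: 224 - x = 46.25 + 0.125x gives x* = 158 and P* = 66.
With the subsidy, sellers receive Ps = Pb + 9 for each unit, where Pb is the price buyers pay.
On the curves, Pb = 224 - x and Ps = 46.25 + 0.125x; the wedge Ps − Pb = 9 gives 46.25 + 0.125x − (224 - x) = 9, so x' = 166.
Then Pb = 224 − 1·166 = 58 and Ps = 46.25 + 0.125·166 = 67.
Government outlay = subsidy × quantity = 9 × 166 = 1494.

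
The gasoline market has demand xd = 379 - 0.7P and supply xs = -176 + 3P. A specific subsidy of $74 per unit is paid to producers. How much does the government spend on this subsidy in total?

Government cost = $23384

Pre-subsidy: 379 - 0.7P = -176 + 3P gives P* = 150, x* = 274.
With the subsidy, sellers receive Ps = Pb + 74 for each unit, where Pb is the price buyers pay.
Supply in terms of Pb becomes xs = -176 + 3(Pb + 74) = 46 + 3Pb. Setting this equal to demand: 379 - 0.7Pb = 46 + 3Pb, so Pb = 90.
Sellers receive Ps = 90 + 74 = 164; x' = 379 − 0.7·90 = 316.
Government outlay = subsidy × quantity = 74 × 316 = 23384.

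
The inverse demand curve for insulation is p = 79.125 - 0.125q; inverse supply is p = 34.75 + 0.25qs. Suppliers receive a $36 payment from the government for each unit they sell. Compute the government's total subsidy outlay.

Government cost = $7716

Pre-subsidy: 79.125 - 0.125q = 34.75 + 0.25q gives q* = 355/3 and p* = 193/3.
With the subsidy, sellers receive ps = pb + 36 for each unit, where pb is the price buyers pay.
On the curves, pb = 79.125 - 0.125q and ps = 34.75 + 0.25q; the wedge ps − pb = 36 gives 34.75 + 0.25q − (79.125 - 0.125q) = 36, so q' = 643/3.
Then pb = 79.125 − 0.125·(643/3) = 157/3 and ps = 34.75 + 0.25·(643/3) = 265/3.
Government outlay = subsidy × quantity = 36 × 643/3 = 7716.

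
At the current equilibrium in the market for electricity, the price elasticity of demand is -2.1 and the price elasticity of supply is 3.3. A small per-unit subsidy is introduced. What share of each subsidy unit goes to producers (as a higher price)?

For a small subsidy around the equilibrium, the benefit split depends on the relative slopes, which at a point are proportional to the elasticities.
Buyer share = εs/(εs + |εd|) = 3.3/(3.3 + 2.1) = 11/18; seller share = |εd|/(εs + |εd|) = 7/18.
So producers capture 7/18 of the subsidy.

Producer share = 7/18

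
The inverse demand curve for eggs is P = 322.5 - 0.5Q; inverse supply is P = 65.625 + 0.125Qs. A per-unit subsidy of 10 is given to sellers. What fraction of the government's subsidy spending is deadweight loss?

DWL / government spending = 8/427

Pre-subsidy: 322.5 - 0.5Q = 65.625 + 0.125Q gives Q* = 411 and P* = 117.
With the subsidy, sellers receive Ps = Pb + 10 for each unit, where Pb is the price buyers pay.
On the curves, Pb = 322.5 - 0.5Q and Ps = 65.625 + 0.125Q; the wedge Ps − Pb = 10 gives 65.625 + 0.125Q − (322.5 - 0.5Q) = 10, so Q' = 427.
Then Pb = 322.5 − 0.5·427 = 109 and Ps = 65.625 + 0.125·427 = 119.
ΔCS = ½(411 + 427)(117 − 109) = 3352; ΔPS = ½(411 + 427)(119 − 117) = 838.
Government spending = 10 × 427 = 4270.
DWL = ½ × 10 × (427 − 411) = 80; fraction = 80 / 4270 = 8/427.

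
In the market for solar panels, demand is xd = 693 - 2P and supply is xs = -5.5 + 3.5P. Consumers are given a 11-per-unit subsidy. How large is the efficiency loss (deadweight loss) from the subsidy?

Pre-subsidy: 693 - 2P = -5.5 + 3.5P gives P* = 127, x* = 439.
With the rebate, buyers effectively pay Pb = Ps − 11, where Ps is the price sellers receive.
Demand in terms of Ps becomes xd = 693 − 2(Ps − 11) = 715 - 2Ps. Setting this equal to supply: 715 - 2Ps = -5.5 + 3.5Ps, so Ps = 131.
Buyers pay Pb = 131 − 11 = 120; x' = -5.5 + 3.5·131 = 453.
The subsidy expands output by 453 − 439 = 14 past the efficient level; on those units the gap between marginal cost and willingness to pay runs from 0 up to 11.
DWL = ½ × 11 × 14 = 77.

Deadweight loss = 77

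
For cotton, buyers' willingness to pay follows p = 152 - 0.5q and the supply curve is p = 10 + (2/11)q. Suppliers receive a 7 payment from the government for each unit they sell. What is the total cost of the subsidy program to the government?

Government cost = 22946/15

Pre-subsidy: 152 - 0.5q = 10 + (2/11)q gives q* = 3124/15 and p* = 718/15.
With the subsidy, sellers receive ps = pb + 7 for each unit, where pb is the price buyers pay.
On the curves, pb = 152 - 0.5q and ps = 10 + (2/11)q; the wedge ps − pb = 7 gives 10 + (2/11)q − (152 - 0.5q) = 7, so q' = 3278/15.
Then pb = 152 − 0.5·(3278/15) = 641/15 and ps = 10 + (2/11)·(3278/15) = 746/15.
Government outlay = subsidy × quantity = 7 × 3278/15 = 22946/15.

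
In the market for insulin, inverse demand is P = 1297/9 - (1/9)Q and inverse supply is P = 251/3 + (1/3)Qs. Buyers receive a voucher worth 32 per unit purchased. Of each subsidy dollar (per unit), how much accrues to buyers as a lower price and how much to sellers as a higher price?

Buyers gain 8 per unit; sellers gain 24 per unit

Pre-subsidy: 1297/9 - (1/9)Q = 251/3 + (1/3)Q gives Q* = 136 and P* = 129.
With the rebate, buyers effectively pay Pb = Ps − 32, where Ps is the price sellers receive.
On the curves, Pb = 1297/9 - (1/9)Q and Ps = 251/3 + (1/3)Q; the wedge Ps − Pb = 32 gives 251/3 + (1/3)Q − (1297/9 - (1/9)Q) = 32, so Q' = 208.
Then Pb = 1297/9 − (1/9)·208 = 121 and Ps = 251/3 + (1/3)·208 = 153.
Buyers' price falls by P* − Pb = 129 − 121 = 8; sellers' price rises by Ps − P* = 153 − 129 = 24.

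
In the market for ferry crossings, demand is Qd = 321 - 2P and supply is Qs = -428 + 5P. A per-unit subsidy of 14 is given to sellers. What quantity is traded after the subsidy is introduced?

Pre-subsidy: 321 - 2P = -428 + 5P gives P* = 107, Q* = 107.
With the subsidy, sellers receive Ps = Pb + 14 for each unit, where Pb is the price buyers pay.
Supply in terms of Pb becomes Qs = -428 + 5(Pb + 14) = -358 + 5Pb. Setting this equal to demand: 321 - 2Pb = -358 + 5Pb, so Pb = 97.
Sellers receive Ps = 97 + 14 = 111; Q' = 321 − 2·97 = 127.

Q' = 127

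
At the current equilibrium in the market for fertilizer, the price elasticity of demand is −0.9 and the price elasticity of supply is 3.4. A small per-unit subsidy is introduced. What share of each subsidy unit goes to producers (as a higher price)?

For a small subsidy around the equilibrium, the benefit split depends on the relative slopes, which at a point are proportional to the elasticities.
Buyer share = εs/(εs + |εd|) = 3.4/(3.4 + 0.9) = 34/43; seller share = |εd|/(εs + |εd|) = 9/43.
So producers capture 9/43 of the subsidy.

Producer share = 9/43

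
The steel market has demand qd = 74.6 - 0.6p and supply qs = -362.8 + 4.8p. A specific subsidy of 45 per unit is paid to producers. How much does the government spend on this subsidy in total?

Pre-subsidy: 74.6 - 0.6p = -362.8 + 4.8p gives p* = 81, q* = 26.
With the subsidy, sellers receive ps = pb + 45 for each unit, where pb is the price buyers pay.
Supply in terms of pb becomes qs = -362.8 + 4.8(pb + 45) = -146.8 + 4.8pb. Setting this equal to demand: 74.6 - 0.6pb = -146.8 + 4.8pb, so pb = 41.
Sellers receive ps = 41 + 45 = 86; q' = 74.6 − 0.6·41 = 50.
Government outlay = subsidy × quantity = 45 × 50 = 2250.

Government cost = 2250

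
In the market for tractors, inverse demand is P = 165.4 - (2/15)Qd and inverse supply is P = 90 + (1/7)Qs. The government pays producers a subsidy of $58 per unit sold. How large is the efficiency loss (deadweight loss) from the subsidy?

Deadweight loss = $6090

Pre-subsidy: 165.4 - (2/15)Q = 90 + (1/7)Q gives Q* = 273 and P* = 129.
With the subsidy, sellers receive Ps = Pb + 58 for each unit, where Pb is the price buyers pay.
On the curves, Pb = 165.4 - (2/15)Q and Ps = 90 + (1/7)Q; the wedge Ps − Pb = 58 gives 90 + (1/7)Q − (165.4 - (2/15)Q) = 58, so Q' = 483.
Then Pb = 165.4 − (2/15)·483 = 101 and Ps = 90 + (1/7)·483 = 159.
The subsidy expands output by 483 − 273 = 210 past the efficient level; on those units the gap between marginal cost and willingness to pay runs from 0 up to 58.
DWL = ½ × 58 × 210 = 6090.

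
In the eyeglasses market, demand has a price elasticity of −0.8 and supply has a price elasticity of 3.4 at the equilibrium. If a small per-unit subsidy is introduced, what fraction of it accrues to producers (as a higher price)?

For a small subsidy around the equilibrium, the benefit split depends on the relative slopes, which at a point are proportional to the elasticities.
Buyer share = εs/(εs + |εd|) = 3.4/(3.4 + 0.8) = 17/21; seller share = |εd|/(εs + |εd|) = 4/21.
So producers capture 4/21 of the subsidy.

Producer share = 4/21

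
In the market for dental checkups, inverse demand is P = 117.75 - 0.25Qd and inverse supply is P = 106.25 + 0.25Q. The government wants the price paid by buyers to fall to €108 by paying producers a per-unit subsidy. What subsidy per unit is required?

At a buyer price of 108, quantity demanded is 471 − 4·108 = 39.
Sellers supply 39 only when they receive Ps = 106.25 + 0.25·39 = 116.
s = Ps − Pb = 116 − 108 = 8.

Required subsidy s = €8 per unit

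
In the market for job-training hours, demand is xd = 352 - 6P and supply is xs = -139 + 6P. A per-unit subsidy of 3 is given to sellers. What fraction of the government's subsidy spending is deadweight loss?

Pre-subsidy: 352 - 6P = -139 + 6P gives P* = 491/12, x* = 106.5.
With the subsidy, sellers receive Ps = Pb + 3 for each unit, where Pb is the price buyers pay.
Supply in terms of Pb becomes xs = -139 + 6(Pb + 3) = -121 + 6Pb. Setting this equal to demand: 352 - 6Pb = -121 + 6Pb, so Pb = 473/12.
Sellers receive Ps = 473/12 + 3 = 509/12; x' = 352 − 6·(473/12) = 115.5.
ΔCS = ½(106.5 + 115.5)(491/12 − 473/12) = 166.5; ΔPS = ½(106.5 + 115.5)(509/12 − 491/12) = 166.5.
Government spending = 3 × 115.5 = 346.5.
DWL = ½ × 3 × (115.5 − 106.5) = 13.5; fraction = 13.5 / 346.5 = 3/77.

DWL / government spending = 3/77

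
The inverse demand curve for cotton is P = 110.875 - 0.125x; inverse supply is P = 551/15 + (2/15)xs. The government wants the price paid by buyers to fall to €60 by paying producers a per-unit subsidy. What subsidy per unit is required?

At a buyer price of 60, quantity demanded is 887 − 8·60 = 407.
Sellers supply 407 only when they receive Ps = 551/15 + (2/15)·407 = 91.
s = Ps − Pb = 91 − 60 = 31.

Required subsidy s = €31 per unit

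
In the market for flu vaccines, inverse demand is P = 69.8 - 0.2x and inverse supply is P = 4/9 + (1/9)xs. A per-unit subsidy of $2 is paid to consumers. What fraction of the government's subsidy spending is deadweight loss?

Pre-subsidy: 69.8 - 0.2x = 4/9 + (1/9)x gives x* = 3121/14 and P* = 353/14.
With the rebate, buyers effectively pay Pb = Ps − 2, where Ps is the price sellers receive.
On the curves, Pb = 69.8 - 0.2x and Ps = 4/9 + (1/9)x; the wedge Ps − Pb = 2 gives 4/9 + (1/9)x − (69.8 - 0.2x) = 2, so x' = 3211/14.
Then Pb = 69.8 − 0.2·(3211/14) = 335/14 and Ps = 4/9 + (1/9)·(3211/14) = 363/14.
ΔCS = ½(3121/14 + 3211/14)(353/14 − 335/14) = 14247/49; ΔPS = ½(3121/14 + 3211/14)(363/14 − 353/14) = 7915/49.
Government spending = 2 × 3211/14 = 3211/7.
DWL = ½ × 2 × (3211/14 − 3121/14) = 45/7; fraction = (45/7) / (3211/7) = 45/3211.

DWL / government spending = 45/3211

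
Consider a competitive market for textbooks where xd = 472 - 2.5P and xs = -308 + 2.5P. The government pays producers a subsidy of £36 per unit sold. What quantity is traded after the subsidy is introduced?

Pre-subsidy: 472 - 2.5P = -308 + 2.5P gives P* = 156, x* = 82.
With the subsidy, sellers receive Ps = Pb + 36 for each unit, where Pb is the price buyers pay.
Supply in terms of Pb becomes xs = -308 + 2.5(Pb + 36) = -218 + 2.5Pb. Setting this equal to demand: 472 - 2.5Pb = -218 + 2.5Pb, so Pb = 138.
Sellers receive Ps = 138 + 36 = 174; x' = 472 − 2.5·138 = 127.

x' = 127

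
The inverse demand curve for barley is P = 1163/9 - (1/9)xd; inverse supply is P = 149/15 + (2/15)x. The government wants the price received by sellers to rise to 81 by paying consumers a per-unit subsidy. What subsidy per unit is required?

Required subsidy s = 11 per unit

At a seller price of 81, quantity supplied is -74.5 + 7.5·81 = 533.
Buyers absorb 533 only when they pay Pb = 1163/9 − (1/9)·533 = 70.
s = Ps − Pb = 81 − 70 = 11.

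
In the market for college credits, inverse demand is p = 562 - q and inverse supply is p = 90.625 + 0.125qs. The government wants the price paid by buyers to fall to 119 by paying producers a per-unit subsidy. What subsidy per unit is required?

At a buyer price of 119, quantity demanded is 562 − 1·119 = 443.
Sellers supply 443 only when they receive ps = 90.625 + 0.125·443 = 146.
s = ps − pb = 146 − 119 = 27.

Required subsidy s = 27 per unit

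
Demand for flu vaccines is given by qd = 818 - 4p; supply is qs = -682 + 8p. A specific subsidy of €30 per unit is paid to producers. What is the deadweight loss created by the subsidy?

Pre-subsidy: 818 - 4p = -682 + 8p gives p* = 125, q* = 318.
With the subsidy, sellers receive ps = pb + 30 for each unit, where pb is the price buyers pay.
Supply in terms of pb becomes qs = -682 + 8(pb + 30) = -442 + 8pb. Setting this equal to demand: 818 - 4pb = -442 + 8pb, so pb = 105.
Sellers receive ps = 105 + 30 = 135; q' = 818 − 4·105 = 398.
The subsidy expands output by 398 − 318 = 80 past the efficient level; on those units the gap between marginal cost and willingness to pay runs from 0 up to 30.
DWL = ½ × 30 × 80 = 1200.

Deadweight loss = €1200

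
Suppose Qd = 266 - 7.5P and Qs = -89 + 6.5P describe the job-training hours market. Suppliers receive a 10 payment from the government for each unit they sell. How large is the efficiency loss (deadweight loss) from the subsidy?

Pre-subsidy: 266 - 7.5P = -89 + 6.5P gives P* = 355/14, Q* = 2123/28.
With the subsidy, sellers receive Ps = Pb + 10 for each unit, where Pb is the price buyers pay.
Supply in terms of Pb becomes Qs = -89 + 6.5(Pb + 10) = -24 + 6.5Pb. Setting this equal to demand: 266 - 7.5Pb = -24 + 6.5Pb, so Pb = 145/7.
Sellers receive Ps = 145/7 + 10 = 215/7; Q' = 266 − 7.5·(145/7) = 1549/14.
The subsidy expands output by 1549/14 − 2123/28 = 975/28 past the efficient level; on those units the gap between marginal cost and willingness to pay runs from 0 up to 10.
DWL = ½ × 10 × 975/28 = 4875/28.

Deadweight loss = 4875/28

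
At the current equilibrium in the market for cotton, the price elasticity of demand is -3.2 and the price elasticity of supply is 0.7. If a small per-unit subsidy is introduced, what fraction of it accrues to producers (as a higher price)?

For a small subsidy around the equilibrium, the benefit split depends on the relative slopes, which at a point are proportional to the elasticities.
Buyer share = εs/(εs + |εd|) = 0.7/(0.7 + 3.2) = 7/39; seller share = |εd|/(εs + |εd|) = 32/39.
So producers capture 32/39 of the subsidy.

Producer share = 32/39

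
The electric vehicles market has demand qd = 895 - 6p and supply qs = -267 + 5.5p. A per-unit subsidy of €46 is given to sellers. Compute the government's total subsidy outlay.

Pre-subsidy: 895 - 6p = -267 + 5.5p gives p* = 2324/23, q* = 6641/23.
With the subsidy, sellers receive ps = pb + 46 for each unit, where pb is the price buyers pay.
Supply in terms of pb becomes qs = -267 + 5.5(pb + 46) = -14 + 5.5pb. Setting this equal to demand: 895 - 6pb = -14 + 5.5pb, so pb = 1818/23.
Sellers receive ps = 1818/23 + 46 = 2876/23; q' = 895 − 6·(1818/23) = 9677/23.
Government outlay = subsidy × quantity = 46 × 9677/23 = 19354.

Government cost = €19354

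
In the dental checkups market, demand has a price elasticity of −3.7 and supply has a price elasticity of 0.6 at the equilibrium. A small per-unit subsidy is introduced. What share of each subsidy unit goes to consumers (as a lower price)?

For a small subsidy around the equilibrium, the benefit split depends on the relative slopes, which at a point are proportional to the elasticities.
Buyer share = εs/(εs + |εd|) = 0.6/(0.6 + 3.7) = 6/43; seller share = |εd|/(εs + |εd|) = 37/43.

Consumer share = 6/43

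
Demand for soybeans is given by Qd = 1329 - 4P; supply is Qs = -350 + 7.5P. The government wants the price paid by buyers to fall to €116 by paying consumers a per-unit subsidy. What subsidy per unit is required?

Required subsidy s = €46 per unit

At a buyer price of 116, quantity demanded is 1329 − 4·116 = 865.
Sellers supply 865 only when they receive Ps with -350 + 7.5·Ps = 865, i.e. Ps = 162.
s = Ps − Pb = 162 − 116 = 46.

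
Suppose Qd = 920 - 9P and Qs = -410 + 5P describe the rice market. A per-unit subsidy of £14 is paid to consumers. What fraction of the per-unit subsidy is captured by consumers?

Consumer share = 5/14

Pre-subsidy: 920 - 9P = -410 + 5P gives P* = 95, Q* = 65.
With the rebate, buyers effectively pay Pb = Ps − 14, where Ps is the price sellers receive.
Demand in terms of Ps becomes Qd = 920 − 9(Ps − 14) = 1046 - 9Ps. Setting this equal to supply: 1046 - 9Ps = -410 + 5Ps, so Ps = 104.
Buyers pay Pb = 104 − 14 = 90; Q' = -410 + 5·104 = 110.
Buyers' price falls by P* − Pb = 95 − 90 = 5; sellers' price rises by Ps − P* = 104 − 95 = 9.
So consumers capture 5/14 = 5/14 of each unit of subsidy.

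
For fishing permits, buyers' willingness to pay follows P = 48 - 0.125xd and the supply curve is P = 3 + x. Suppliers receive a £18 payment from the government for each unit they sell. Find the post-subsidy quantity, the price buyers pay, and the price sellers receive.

x' = 56; buyers pay £41; sellers receive £59

Pre-subsidy: 48 - 0.125x = 3 + x gives x* = 40 and P* = 43.
With the subsidy, sellers receive Ps = Pb + 18 for each unit, where Pb is the price buyers pay.
On the curves, Pb = 48 - 0.125x and Ps = 3 + x; the wedge Ps − Pb = 18 gives 3 + x − (48 - 0.125x) = 18, so x' = 56.
Then Pb = 48 − 0.125·56 = 41 and Ps = 3 + 1·56 = 59.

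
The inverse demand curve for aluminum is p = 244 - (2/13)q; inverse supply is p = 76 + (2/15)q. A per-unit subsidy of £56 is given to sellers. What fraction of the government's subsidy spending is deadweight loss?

Pre-subsidy: 244 - (2/13)q = 76 + (2/15)q gives q* = 585 and p* = 154.
With the subsidy, sellers receive ps = pb + 56 for each unit, where pb is the price buyers pay.
On the curves, pb = 244 - (2/13)q and ps = 76 + (2/15)q; the wedge ps − pb = 56 gives 76 + (2/15)q − (244 - (2/13)q) = 56, so q' = 780.
Then pb = 244 − (2/13)·780 = 124 and ps = 76 + (2/15)·780 = 180.
ΔCS = ½(585 + 780)(154 − 124) = 20475; ΔPS = ½(585 + 780)(180 − 154) = 17745.
Government spending = 56 × 780 = 43680.
DWL = ½ × 56 × (780 − 585) = 5460; fraction = 5460 / 43680 = 0.125.

DWL / government spending = 0.125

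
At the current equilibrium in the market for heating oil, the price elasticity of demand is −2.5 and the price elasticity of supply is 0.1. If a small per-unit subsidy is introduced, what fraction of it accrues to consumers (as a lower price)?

Consumer share = 1/26

For a small subsidy around the equilibrium, the benefit split depends on the relative slopes, which at a point are proportional to the elasticities.
Buyer share = εs/(εs + |εd|) = 0.1/(0.1 + 2.5) = 1/26; seller share = |εd|/(εs + |εd|) = 25/26.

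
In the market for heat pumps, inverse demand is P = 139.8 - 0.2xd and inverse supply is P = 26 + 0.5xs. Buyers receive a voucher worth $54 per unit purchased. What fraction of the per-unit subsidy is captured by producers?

Pre-subsidy: 139.8 - 0.2x = 26 + 0.5x gives x* = 1138/7 and P* = 751/7.
With the rebate, buyers effectively pay Pb = Ps − 54, where Ps is the price sellers receive.
On the curves, Pb = 139.8 - 0.2x and Ps = 26 + 0.5x; the wedge Ps − Pb = 54 gives 26 + 0.5x − (139.8 - 0.2x) = 54, so x' = 1678/7.
Then Pb = 139.8 − 0.2·(1678/7) = 643/7 and Ps = 26 + 0.5·(1678/7) = 1021/7.
Buyers' price falls by P* − Pb = 751/7 − 643/7 = 108/7; sellers' price rises by Ps − P* = 1021/7 − 751/7 = 270/7.
So producers capture (270/7)/54 = 5/7 of each unit of subsidy.

Producer share = 5/7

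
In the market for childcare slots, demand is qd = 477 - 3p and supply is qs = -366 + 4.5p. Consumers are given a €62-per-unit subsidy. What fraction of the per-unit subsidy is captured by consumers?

Consumer share = 0.6

Pre-subsidy: 477 - 3p = -366 + 4.5p gives p* = 112.4, q* = 139.8.
With the rebate, buyers effectively pay pb = ps − 62, where ps is the price sellers receive.
Demand in terms of ps becomes qd = 477 − 3(ps − 62) = 663 - 3ps. Setting this equal to supply: 663 - 3ps = -366 + 4.5ps, so ps = 137.2.
Buyers pay pb = 137.2 − 62 = 75.2; q' = -366 + 4.5·137.2 = 251.4.
Buyers' price falls by p* − pb = 112.4 − 75.2 = 37.2; sellers' price rises by ps − p* = 137.2 − 112.4 = 24.8.
So consumers capture 37.2/62 = 0.6 of each unit of subsidy.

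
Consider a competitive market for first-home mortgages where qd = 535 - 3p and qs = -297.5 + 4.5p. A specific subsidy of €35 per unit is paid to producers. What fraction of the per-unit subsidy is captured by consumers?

Consumer share = 0.6

Pre-subsidy: 535 - 3p = -297.5 + 4.5p gives p* = 111, q* = 202.
With the subsidy, sellers receive ps = pb + 35 for each unit, where pb is the price buyers pay.
Supply in terms of pb becomes qs = -297.5 + 4.5(pb + 35) = -140 + 4.5pb. Setting this equal to demand: 535 - 3pb = -140 + 4.5pb, so pb = 90.
Sellers receive ps = 90 + 35 = 125; q' = 535 − 3·90 = 265.
Buyers' price falls by p* − pb = 111 − 90 = 21; sellers' price rises by ps − p* = 125 − 111 = 14.
So consumers capture 21/35 = 0.6 of each unit of subsidy.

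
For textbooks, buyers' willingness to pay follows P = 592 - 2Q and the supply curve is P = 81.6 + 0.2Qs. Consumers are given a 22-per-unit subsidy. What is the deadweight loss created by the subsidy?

Pre-subsidy: 592 - 2Q = 81.6 + 0.2Q gives Q* = 232 and P* = 128.
With the rebate, buyers effectively pay Pb = Ps − 22, where Ps is the price sellers receive.
On the curves, Pb = 592 - 2Q and Ps = 81.6 + 0.2Q; the wedge Ps − Pb = 22 gives 81.6 + 0.2Q − (592 - 2Q) = 22, so Q' = 242.
Then Pb = 592 − 2·242 = 108 and Ps = 81.6 + 0.2·242 = 130.
The subsidy expands output by 242 − 232 = 10 past the efficient level; on those units the gap between marginal cost and willingness to pay runs from 0 up to 22.
DWL = ½ × 22 × 10 = 110.

Deadweight loss = 110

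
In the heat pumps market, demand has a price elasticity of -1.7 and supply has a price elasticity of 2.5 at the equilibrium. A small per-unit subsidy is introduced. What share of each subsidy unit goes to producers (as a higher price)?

For a small subsidy around the equilibrium, the benefit split depends on the relative slopes, which at a point are proportional to the elasticities.
Buyer share = εs/(εs + |εd|) = 2.5/(2.5 + 1.7) = 25/42; seller share = |εd|/(εs + |εd|) = 17/42.
So producers capture 17/42 of the subsidy.

Producer share = 17/42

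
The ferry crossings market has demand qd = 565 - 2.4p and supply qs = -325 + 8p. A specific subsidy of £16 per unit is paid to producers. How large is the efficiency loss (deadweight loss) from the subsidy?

Pre-subsidy: 565 - 2.4p = -325 + 8p gives p* = 2225/26, q* = 4675/13.
With the subsidy, sellers receive ps = pb + 16 for each unit, where pb is the price buyers pay.
Supply in terms of pb becomes qs = -325 + 8(pb + 16) = -197 + 8pb. Setting this equal to demand: 565 - 2.4pb = -197 + 8pb, so pb = 1905/26.
Sellers receive ps = 1905/26 + 16 = 2321/26; q' = 565 − 2.4·(1905/26) = 5059/13.
The subsidy expands output by 5059/13 − 4675/13 = 384/13 past the efficient level; on those units the gap between marginal cost and willingness to pay runs from 0 up to 16.
DWL = ½ × 16 × 384/13 = 3072/13.

Deadweight loss = 3072/13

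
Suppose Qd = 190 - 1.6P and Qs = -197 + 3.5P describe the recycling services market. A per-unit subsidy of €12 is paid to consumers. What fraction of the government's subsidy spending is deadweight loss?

DWL / government spending = 56/695

Pre-subsidy: 190 - 1.6P = -197 + 3.5P gives P* = 1290/17, Q* = 1166/17.
With the rebate, buyers effectively pay Pb = Ps − 12, where Ps is the price sellers receive.
Demand in terms of Ps becomes Qd = 190 − 1.6(Ps − 12) = 209.2 - 1.6Ps. Setting this equal to supply: 209.2 - 1.6Ps = -197 + 3.5Ps, so Ps = 1354/17.
Buyers pay Pb = 1354/17 − 12 = 1150/17; Q' = -197 + 3.5·(1354/17) = 1390/17.
ΔCS = ½(1166/17 + 1390/17)(1290/17 − 1150/17) = 178920/289; ΔPS = ½(1166/17 + 1390/17)(1354/17 − 1290/17) = 81792/289.
Government spending = 12 × 1390/17 = 16680/17.
DWL = ½ × 12 × (1390/17 − 1166/17) = 1344/17; fraction = (1344/17) / (16680/17) = 56/695.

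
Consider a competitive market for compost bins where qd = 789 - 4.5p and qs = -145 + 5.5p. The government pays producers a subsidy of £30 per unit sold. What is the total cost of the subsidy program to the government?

Pre-subsidy: 789 - 4.5p = -145 + 5.5p gives p* = 93.4, q* = 368.7.
With the subsidy, sellers receive ps = pb + 30 for each unit, where pb is the price buyers pay.
Supply in terms of pb becomes qs = -145 + 5.5(pb + 30) = 20 + 5.5pb. Setting this equal to demand: 789 - 4.5pb = 20 + 5.5pb, so pb = 76.9.
Sellers receive ps = 76.9 + 30 = 106.9; q' = 789 − 4.5·76.9 = 442.95.
Government outlay = subsidy × quantity = 30 × 442.95 = 13288.5.

Government cost = £13288.5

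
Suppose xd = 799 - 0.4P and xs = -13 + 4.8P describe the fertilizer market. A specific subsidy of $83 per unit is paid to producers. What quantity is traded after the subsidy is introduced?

Pre-subsidy: 799 - 0.4P = -13 + 4.8P gives P* = 2030/13, x* = 9575/13.
With the subsidy, sellers receive Ps = Pb + 83 for each unit, where Pb is the price buyers pay.
Supply in terms of Pb becomes xs = -13 + 4.8(Pb + 83) = 385.4 + 4.8Pb. Setting this equal to demand: 799 - 0.4Pb = 385.4 + 4.8Pb, so Pb = 1034/13.
Sellers receive Ps = 1034/13 + 83 = 2113/13; x' = 799 − 0.4·(1034/13) = 49867/65.

x' = 49867/65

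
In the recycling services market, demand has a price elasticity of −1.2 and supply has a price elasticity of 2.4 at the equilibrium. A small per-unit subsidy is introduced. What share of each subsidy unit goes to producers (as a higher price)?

For a small subsidy around the equilibrium, the benefit split depends on the relative slopes, which at a point are proportional to the elasticities.
Buyer share = εs/(εs + |εd|) = 2.4/(2.4 + 1.2) = 2/3; seller share = |εd|/(εs + |εd|) = 1/3.
So producers capture 1/3 of the subsidy.

Producer share = 1/3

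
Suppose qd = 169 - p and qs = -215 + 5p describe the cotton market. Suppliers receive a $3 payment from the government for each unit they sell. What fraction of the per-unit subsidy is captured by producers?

Producer share = 1/6

Pre-subsidy: 169 - p = -215 + 5p gives p* = 64, q* = 105.
With the subsidy, sellers receive ps = pb + 3 for each unit, where pb is the price buyers pay.
Supply in terms of pb becomes qs = -215 + 5(pb + 3) = -200 + 5pb. Setting this equal to demand: 169 - pb = -200 + 5pb, so pb = 61.5.
Sellers receive ps = 61.5 + 3 = 64.5; q' = 169 − 1·61.5 = 107.5.
Buyers' price falls by p* − pb = 64 − 61.5 = 2.5; sellers' price rises by ps − p* = 64.5 − 64 = 0.5.
So producers capture 0.5/3 = 1/6 of each unit of subsidy.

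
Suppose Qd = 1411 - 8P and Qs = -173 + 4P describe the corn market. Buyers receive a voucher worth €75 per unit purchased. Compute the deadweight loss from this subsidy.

Deadweight loss = €7500

Pre-subsidy: 1411 - 8P = -173 + 4P gives P* = 132, Q* = 355.
With the rebate, buyers effectively pay Pb = Ps − 75, where Ps is the price sellers receive.
Demand in terms of Ps becomes Qd = 1411 − 8(Ps − 75) = 2011 - 8Ps. Setting this equal to supply: 2011 - 8Ps = -173 + 4Ps, so Ps = 182.
Buyers pay Pb = 182 − 75 = 107; Q' = -173 + 4·182 = 555.
The subsidy expands output by 555 − 355 = 200 past the efficient level; on those units the gap between marginal cost and willingness to pay runs from 0 up to 75.
DWL = ½ × 75 × 200 = 7500.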